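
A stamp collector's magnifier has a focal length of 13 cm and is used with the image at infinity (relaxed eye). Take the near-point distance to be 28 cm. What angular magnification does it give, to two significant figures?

M = D/f = 28/13 = 2.154.

2.2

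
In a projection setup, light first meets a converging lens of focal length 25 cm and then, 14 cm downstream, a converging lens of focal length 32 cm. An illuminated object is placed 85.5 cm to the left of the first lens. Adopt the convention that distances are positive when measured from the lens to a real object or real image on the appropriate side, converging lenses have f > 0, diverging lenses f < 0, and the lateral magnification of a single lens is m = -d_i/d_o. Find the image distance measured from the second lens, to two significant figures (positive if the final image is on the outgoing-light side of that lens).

13 cm

Applying the thin-lens equation to the first lens, 1/25 = 1/85.5 + 1/d_i1, which gives d_i1 = 35.331 cm.
Since 35.331 cm > 14 cm, the first image lies past the second lens and serves as a virtual object: d_o2 = L - d_i1 = -21.331 cm.
Applying the thin-lens equation again with f_2 = 32 cm and d_o2 = -21.331 cm gives d_i2 = 12.799 cm.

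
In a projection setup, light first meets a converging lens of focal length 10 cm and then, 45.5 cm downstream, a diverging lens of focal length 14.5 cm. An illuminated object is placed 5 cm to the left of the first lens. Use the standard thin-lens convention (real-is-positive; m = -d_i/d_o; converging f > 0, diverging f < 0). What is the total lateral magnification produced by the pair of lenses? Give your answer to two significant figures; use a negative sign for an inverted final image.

Lens 1: 1/d_i1 = 1/f_1 - 1/d_o1 = 1/10 - 1/5 = -0.10000 cm^-1, so d_i1 = -10.000 cm.
m_1 = -(-10.000)/5 = 2.0000.
The intermediate image is virtual, 10.000 cm to the left of lens 1, so d_o2 = L - d_i1 = 45.5 - (-10.000) = 55.500 cm.
Lens 2: 1/d_i2 = 1/f_2 - 1/d_o2 = 1/(-14.5) - 1/(55.500) = -0.08698 cm^-1, so d_i2 = -11.496 cm.
m_2 = -(-11.496)/(55.500) = 0.2071.
Total m = m_1 x m_2 = (2.0000)(0.2071) = 0.4143.

0.41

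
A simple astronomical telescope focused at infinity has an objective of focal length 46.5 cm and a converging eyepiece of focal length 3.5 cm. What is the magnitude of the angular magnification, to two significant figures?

|M| = f_obj/|f_eye| = 46.5/3.5 = 13.286.

13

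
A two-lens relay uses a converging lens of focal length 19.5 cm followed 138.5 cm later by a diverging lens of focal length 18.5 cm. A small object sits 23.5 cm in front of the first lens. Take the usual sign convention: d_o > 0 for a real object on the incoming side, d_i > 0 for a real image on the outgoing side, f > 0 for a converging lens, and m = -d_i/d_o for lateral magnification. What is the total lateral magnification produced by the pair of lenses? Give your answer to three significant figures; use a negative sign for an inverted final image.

First lens: d_i1 = 1/(1/19.5 - 1/23.5) = 114.563 cm.
m_1 = -(114.563)/23.5 = -4.8750.
Object distance for lens 2: d_o2 = 138.5 - 114.563 = 23.937 cm.
Second lens: d_i2 = 1/(1/(-18.5) - 1/(23.937)) = -10.435 cm.
m_2 = -(-10.435)/(23.937) = 0.4359.
The system's lateral magnification is m_1 m_2 = (-4.8750)(0.4359) = -2.1252.

-2.13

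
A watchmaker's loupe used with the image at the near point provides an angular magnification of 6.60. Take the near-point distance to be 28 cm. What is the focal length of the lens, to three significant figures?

5.00 cm

For the image at the near point, M = 1 + D/f.
f = D/(M - 1) = 28/(6.6 - 1) = 5.000 cm.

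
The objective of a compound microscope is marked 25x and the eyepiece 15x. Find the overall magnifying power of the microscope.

The overall magnification of a compound microscope is the product of the objective and eyepiece magnifications:
M = M_obj x M_eye = 25 x 15 = 375.

375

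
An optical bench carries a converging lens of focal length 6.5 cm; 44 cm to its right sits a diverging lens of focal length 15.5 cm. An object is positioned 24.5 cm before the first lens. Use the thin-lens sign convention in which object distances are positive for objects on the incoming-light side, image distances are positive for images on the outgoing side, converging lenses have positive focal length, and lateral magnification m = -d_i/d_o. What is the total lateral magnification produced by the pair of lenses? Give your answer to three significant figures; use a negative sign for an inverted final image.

-0.111

Lens 1: 1/d_i1 = 1/f_1 - 1/d_o1 = 1/6.5 - 1/24.5 = 0.11303 cm^-1, so d_i1 = 8.847 cm.
m_1 = -(8.847)/24.5 = -0.3611.
That image sits 35.153 cm in front of the second lens, so d_o2 = 35.153 cm.
Lens 2: 1/d_i2 = 1/f_2 - 1/d_o2 = 1/(-15.5) - 1/(35.153) = -0.09296 cm^-1, so d_i2 = -10.757 cm.
m_2 = -(-10.757)/(35.153) = 0.3060.
Overall magnification: m = m_1 m_2 = -0.1105.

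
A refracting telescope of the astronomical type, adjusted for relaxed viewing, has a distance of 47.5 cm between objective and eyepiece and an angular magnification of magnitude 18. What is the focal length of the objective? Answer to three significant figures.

In normal adjustment the tube length equals f_obj + f_eye and |M| = f_obj/f_eye.
So f_obj = 18 f_eye and 18 f_eye + f_eye = 47.5 cm, giving f_eye = 47.5/19 = 2.500 cm and f_obj = 45.000 cm.

45.0 cm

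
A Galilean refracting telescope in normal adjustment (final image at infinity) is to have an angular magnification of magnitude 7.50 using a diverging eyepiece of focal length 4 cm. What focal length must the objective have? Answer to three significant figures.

|M| = f_obj/|f_eye|, so f_obj = |M| x |f_eye| = 7.5 x 4 = 30.000 cm.

30.0 cm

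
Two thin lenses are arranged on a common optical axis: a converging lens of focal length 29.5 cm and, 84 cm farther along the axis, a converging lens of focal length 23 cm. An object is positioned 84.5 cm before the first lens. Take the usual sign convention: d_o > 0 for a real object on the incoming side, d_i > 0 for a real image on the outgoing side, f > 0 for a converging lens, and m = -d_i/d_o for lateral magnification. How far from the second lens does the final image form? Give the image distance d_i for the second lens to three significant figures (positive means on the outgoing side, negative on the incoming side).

Applying the thin-lens equation to the first lens, 1/29.5 = 1/84.5 + 1/d_i1, which gives d_i1 = 45.323 cm.
Object distance for lens 2: d_o2 = 84 - 45.323 = 38.677 cm.
Applying the thin-lens equation again with f_2 = 23 cm and d_o2 = 38.677 cm gives d_i2 = 56.743 cm.

56.7 cm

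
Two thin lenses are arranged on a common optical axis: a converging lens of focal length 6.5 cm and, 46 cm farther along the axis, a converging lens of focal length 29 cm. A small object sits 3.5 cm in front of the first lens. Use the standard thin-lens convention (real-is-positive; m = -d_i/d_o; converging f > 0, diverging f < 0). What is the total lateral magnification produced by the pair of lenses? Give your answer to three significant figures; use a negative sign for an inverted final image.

-2.56

First lens: d_i1 = 1/(1/6.5 - 1/3.5) = -7.583 cm.
m_1 = -(-7.583)/3.5 = 2.1667.
The intermediate image is virtual, 7.583 cm to the left of lens 1, so d_o2 = L - d_i1 = 46 - (-7.583) = 53.583 cm.
Second lens: d_i2 = 1/(1/29 - 1/(53.583)) = 63.210 cm.
m_2 = -(63.210)/(53.583) = -1.1797.
Total m = m_1 x m_2 = (2.1667)(-1.1797) = -2.5559.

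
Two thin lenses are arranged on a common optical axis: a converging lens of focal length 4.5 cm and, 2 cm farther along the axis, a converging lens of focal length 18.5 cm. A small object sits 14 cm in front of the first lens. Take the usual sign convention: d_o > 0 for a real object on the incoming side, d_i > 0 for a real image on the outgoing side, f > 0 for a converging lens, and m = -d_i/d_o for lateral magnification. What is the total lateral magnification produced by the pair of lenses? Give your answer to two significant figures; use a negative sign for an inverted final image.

Lens 1: 1/d_i1 = 1/f_1 - 1/d_o1 = 1/4.5 - 1/14 = 0.15079 cm^-1, so d_i1 = 6.632 cm.
m_1 = -(6.632)/14 = -0.4737.
This image would form 6.632 cm past lens 1, i.e. 4.632 cm beyond lens 2, so it is a virtual object for lens 2: d_o2 = 2 - 6.632 = -4.632 cm.
Lens 2: 1/d_i2 = 1/f_2 - 1/d_o2 = 1/18.5 - 1/(-4.632) = 0.26996 cm^-1, so d_i2 = 3.704 cm.
m_2 = -(3.704)/(-4.632) = 0.7998.
Total m = m_1 x m_2 = (-0.4737)(0.7998) = -0.3788.

-0.38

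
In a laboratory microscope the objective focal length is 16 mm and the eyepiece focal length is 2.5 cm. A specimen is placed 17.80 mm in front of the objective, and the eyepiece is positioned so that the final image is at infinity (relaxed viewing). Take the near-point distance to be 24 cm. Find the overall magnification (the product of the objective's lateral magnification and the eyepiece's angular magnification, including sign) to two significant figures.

Convert to cm: f_obj = 16 mm = 1.6 cm; d_o = 17.80 mm = 1.78 cm.
Objective: 1/d_i = 1/f_obj - 1/d_o = 1/1.6 - 1/1.78 = 0.06320 cm^-1, so d_i = 15.822 cm.
m_obj = -d_i/d_o = -15.822/1.78 = -8.889.
Eyepiece angular magnification (image at infinity): M_eye = D/f_e = 24/2.5 = 9.600.
Overall M = m_obj x M_eye = (-8.889)(9.600) = -85.33.

-85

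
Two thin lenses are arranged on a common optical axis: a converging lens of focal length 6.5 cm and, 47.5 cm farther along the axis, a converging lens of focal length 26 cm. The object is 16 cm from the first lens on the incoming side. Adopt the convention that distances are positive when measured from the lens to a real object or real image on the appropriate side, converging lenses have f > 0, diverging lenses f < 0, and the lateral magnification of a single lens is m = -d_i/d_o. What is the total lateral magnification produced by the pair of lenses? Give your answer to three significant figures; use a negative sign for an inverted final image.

Applying the thin-lens equation to the first lens, 1/6.5 = 1/16 + 1/d_i1, which gives d_i1 = 10.947 cm.
Its lateral magnification is m_1 = -d_i1/d_o1 = -(10.947)/16 = -0.6842.
Object distance for lens 2: d_o2 = 47.5 - 10.947 = 36.553 cm.
Applying the thin-lens equation again with f_2 = 26 cm and d_o2 = 36.553 cm gives d_i2 = 90.060 cm.
m_2 = -(90.060)/(36.553) = -2.4638.
Total m = m_1 x m_2 = (-0.6842)(-2.4638) = 1.6858.

1.69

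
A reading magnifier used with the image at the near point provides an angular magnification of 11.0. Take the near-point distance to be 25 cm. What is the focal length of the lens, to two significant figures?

2.5 cm

For the image at the near point, M = 1 + D/f.
f = D/(M - 1) = 25/(11.0 - 1) = 2.500 cm.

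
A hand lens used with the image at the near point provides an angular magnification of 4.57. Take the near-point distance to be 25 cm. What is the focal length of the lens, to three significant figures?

7.00 cm

For the image at the near point, M = 1 + D/f.
f = D/(M - 1) = 25/(4.57 - 1) = 7.003 cm.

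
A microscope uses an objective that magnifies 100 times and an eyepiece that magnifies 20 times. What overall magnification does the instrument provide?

The overall magnification of a compound microscope is the product of the objective and eyepiece magnifications:
M = M_obj x M_eye = 100 x 20 = 2000.

2000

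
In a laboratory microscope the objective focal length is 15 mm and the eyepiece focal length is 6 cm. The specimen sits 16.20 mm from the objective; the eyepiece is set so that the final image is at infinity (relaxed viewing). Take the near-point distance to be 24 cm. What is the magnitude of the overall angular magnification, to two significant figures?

Convert to cm: f_obj = 15 mm = 1.5 cm; d_o = 16.20 mm = 1.62 cm.
Objective: 1/d_i = 1/f_obj - 1/d_o = 1/1.5 - 1/1.62 = 0.04938 cm^-1, so d_i = 20.250 cm.
m_obj = -d_i/d_o = -20.250/1.62 = -12.500.
Eyepiece angular magnification (image at infinity): M_eye = D/f_e = 24/6 = 4.000.
Overall M = m_obj x M_eye = (-12.500)(4.000) = -50.00.
|M| = 50.00.

50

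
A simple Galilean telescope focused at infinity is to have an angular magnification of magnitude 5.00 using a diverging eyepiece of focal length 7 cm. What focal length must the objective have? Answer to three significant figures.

|M| = f_obj/|f_eye|, so f_obj = |M| x |f_eye| = 5.0 x 7 = 35.000 cm.

35.0 cm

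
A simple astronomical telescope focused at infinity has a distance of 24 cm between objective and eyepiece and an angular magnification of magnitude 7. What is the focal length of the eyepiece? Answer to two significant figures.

3.0 cm

In normal adjustment the tube length equals f_obj + f_eye and |M| = f_obj/f_eye.
So f_obj = 7 f_eye and 7 f_eye + f_eye = 24 cm, giving f_eye = 24/8 = 3.000 cm and f_obj = 21.000 cm.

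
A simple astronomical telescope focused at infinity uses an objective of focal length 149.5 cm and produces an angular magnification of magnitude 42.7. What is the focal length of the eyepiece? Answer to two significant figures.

3.5 cm

|M| = f_obj/f_eye, so f_eye = f_obj/|M| = 149.5/42.7 = 3.501 cm.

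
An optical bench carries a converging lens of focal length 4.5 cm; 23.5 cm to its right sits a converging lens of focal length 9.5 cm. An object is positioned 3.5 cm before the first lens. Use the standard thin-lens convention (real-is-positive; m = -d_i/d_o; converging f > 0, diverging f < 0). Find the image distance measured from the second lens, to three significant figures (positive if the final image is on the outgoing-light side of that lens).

12.5 cm

Lens 1: 1/d_i1 = 1/f_1 - 1/d_o1 = 1/4.5 - 1/3.5 = -0.06349 cm^-1, so d_i1 = -15.750 cm.
The intermediate image is virtual, 15.750 cm to the left of lens 1, so d_o2 = L - d_i1 = 23.5 - (-15.750) = 39.250 cm.
Lens 2: 1/d_i2 = 1/f_2 - 1/d_o2 = 1/9.5 - 1/(39.250) = 0.07979 cm^-1, so d_i2 = 12.534 cm.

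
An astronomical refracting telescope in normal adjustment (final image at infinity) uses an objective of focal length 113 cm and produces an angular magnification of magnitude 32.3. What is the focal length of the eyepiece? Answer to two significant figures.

3.5 cm

|M| = f_obj/f_eye, so f_eye = f_obj/|M| = 113/32.3 = 3.498 cm.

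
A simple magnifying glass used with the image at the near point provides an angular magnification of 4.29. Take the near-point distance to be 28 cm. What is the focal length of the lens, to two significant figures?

For the image at the near point, M = 1 + D/f.
f = D/(M - 1) = 28/(4.29 - 1) = 8.511 cm.

8.5 cm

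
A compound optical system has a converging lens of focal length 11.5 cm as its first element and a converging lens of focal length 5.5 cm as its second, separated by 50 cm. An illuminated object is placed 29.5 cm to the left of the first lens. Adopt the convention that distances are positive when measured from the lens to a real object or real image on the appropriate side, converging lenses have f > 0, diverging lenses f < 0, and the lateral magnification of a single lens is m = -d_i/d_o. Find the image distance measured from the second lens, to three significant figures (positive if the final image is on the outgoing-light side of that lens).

Applying the thin-lens equation to the first lens, 1/11.5 = 1/29.5 + 1/d_i1, which gives d_i1 = 18.847 cm.
Object distance for lens 2: d_o2 = 50 - 18.847 = 31.153 cm.
Applying the thin-lens equation again with f_2 = 5.5 cm and d_o2 = 31.153 cm gives d_i2 = 6.679 cm.

6.68 cm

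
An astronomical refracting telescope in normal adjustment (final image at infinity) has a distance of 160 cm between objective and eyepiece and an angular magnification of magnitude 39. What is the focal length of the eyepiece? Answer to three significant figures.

4.00 cm

In normal adjustment the tube length equals f_obj + f_eye and |M| = f_obj/f_eye.
So f_obj = 39 f_eye and 39 f_eye + f_eye = 160 cm, giving f_eye = 160/40 = 4.000 cm and f_obj = 156.000 cm.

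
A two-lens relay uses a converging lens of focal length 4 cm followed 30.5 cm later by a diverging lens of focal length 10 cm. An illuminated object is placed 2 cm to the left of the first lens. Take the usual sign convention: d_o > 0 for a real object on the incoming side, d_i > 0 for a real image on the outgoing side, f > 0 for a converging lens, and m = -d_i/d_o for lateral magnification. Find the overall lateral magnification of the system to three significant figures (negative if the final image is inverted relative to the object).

Applying the thin-lens equation to the first lens, 1/4 = 1/2 + 1/d_i1, which gives d_i1 = -4.000 cm.
Its lateral magnification is m_1 = -d_i1/d_o1 = -(-4.000)/2 = 2.0000.
The intermediate image is virtual, 4.000 cm to the left of lens 1, so d_o2 = L - d_i1 = 30.5 - (-4.000) = 34.500 cm.
Applying the thin-lens equation again with f_2 = -10 cm and d_o2 = 34.500 cm gives d_i2 = -7.753 cm.
m_2 = -(-7.753)/(34.500) = 0.2247.
Total m = m_1 x m_2 = (2.0000)(0.2247) = 0.4494.

0.449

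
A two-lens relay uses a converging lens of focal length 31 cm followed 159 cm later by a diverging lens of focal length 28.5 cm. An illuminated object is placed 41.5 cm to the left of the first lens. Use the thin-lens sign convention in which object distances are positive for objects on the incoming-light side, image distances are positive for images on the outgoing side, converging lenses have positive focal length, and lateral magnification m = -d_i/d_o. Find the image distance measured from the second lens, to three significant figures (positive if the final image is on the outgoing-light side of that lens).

-16.0 cm

Lens 1: 1/d_i1 = 1/f_1 - 1/d_o1 = 1/31 - 1/41.5 = 0.00816 cm^-1, so d_i1 = 122.524 cm.
Object distance for lens 2: d_o2 = 159 - 122.524 = 36.476 cm.
Lens 2: 1/d_i2 = 1/f_2 - 1/d_o2 = 1/(-28.5) - 1/(36.476) = -0.06250 cm^-1, so d_i2 = -15.999 cm.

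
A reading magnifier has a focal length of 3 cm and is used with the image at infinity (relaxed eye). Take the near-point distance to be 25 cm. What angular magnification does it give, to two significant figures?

M = D/f = 25/3 = 8.333.

8.3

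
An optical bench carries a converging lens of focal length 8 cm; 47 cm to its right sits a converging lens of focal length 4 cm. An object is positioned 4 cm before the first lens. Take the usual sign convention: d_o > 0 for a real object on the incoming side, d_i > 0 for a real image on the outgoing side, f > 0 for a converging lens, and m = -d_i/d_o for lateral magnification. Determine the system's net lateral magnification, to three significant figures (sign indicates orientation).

-0.157

Applying the thin-lens equation to the first lens, 1/8 = 1/4 + 1/d_i1, which gives d_i1 = -8.000 cm.
Its lateral magnification is m_1 = -d_i1/d_o1 = -(-8.000)/4 = 2.0000.
With d_i1 < 0 the first image is virtual and lies on the object side; the object distance for lens 2 is d_o2 = 47 - (-8.000) = 55.000 cm.
Applying the thin-lens equation again with f_2 = 4 cm and d_o2 = 55.000 cm gives d_i2 = 4.314 cm.
m_2 = -(4.314)/(55.000) = -0.0784.
The system's lateral magnification is m_1 m_2 = (2.0000)(-0.0784) = -0.1569.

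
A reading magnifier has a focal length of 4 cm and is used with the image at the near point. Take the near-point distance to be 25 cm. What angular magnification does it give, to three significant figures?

M = 1 + D/f = 1 + 25/4 = 7.250.

7.25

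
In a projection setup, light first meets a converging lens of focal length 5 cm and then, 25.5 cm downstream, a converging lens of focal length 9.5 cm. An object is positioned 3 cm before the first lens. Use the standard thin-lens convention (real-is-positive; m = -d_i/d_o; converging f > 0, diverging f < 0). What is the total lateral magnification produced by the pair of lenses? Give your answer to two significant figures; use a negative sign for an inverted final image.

Lens 1: 1/d_i1 = 1/f_1 - 1/d_o1 = 1/5 - 1/3 = -0.13333 cm^-1, so d_i1 = -7.500 cm.
m_1 = -(-7.500)/3 = 2.5000.
The intermediate image is virtual, 7.500 cm to the left of lens 1, so d_o2 = L - d_i1 = 25.5 - (-7.500) = 33.000 cm.
Lens 2: 1/d_i2 = 1/f_2 - 1/d_o2 = 1/9.5 - 1/(33.000) = 0.07496 cm^-1, so d_i2 = 13.340 cm.
m_2 = -(13.340)/(33.000) = -0.4043.
Overall magnification: m = m_1 m_2 = -1.0106.

-1.0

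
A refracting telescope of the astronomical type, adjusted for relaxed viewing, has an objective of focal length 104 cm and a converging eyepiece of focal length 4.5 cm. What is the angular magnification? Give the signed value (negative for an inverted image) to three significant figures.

M = -f_obj/f_eye = -104/(4.5) = -23.111.

-23.1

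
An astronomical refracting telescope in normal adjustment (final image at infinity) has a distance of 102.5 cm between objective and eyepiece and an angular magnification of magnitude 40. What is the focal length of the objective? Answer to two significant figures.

100 cm

In normal adjustment the tube length equals f_obj + f_eye and |M| = f_obj/f_eye.
So f_obj = 40 f_eye and 40 f_eye + f_eye = 102.5 cm, giving f_eye = 102.5/41 = 2.500 cm and f_obj = 100.000 cm.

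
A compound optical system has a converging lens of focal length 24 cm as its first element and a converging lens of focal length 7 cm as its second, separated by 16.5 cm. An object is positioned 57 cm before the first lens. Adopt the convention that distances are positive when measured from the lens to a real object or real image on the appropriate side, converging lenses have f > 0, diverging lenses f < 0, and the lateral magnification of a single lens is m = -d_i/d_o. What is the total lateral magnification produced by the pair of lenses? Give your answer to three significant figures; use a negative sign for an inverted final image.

Lens 1: 1/d_i1 = 1/f_1 - 1/d_o1 = 1/24 - 1/57 = 0.02412 cm^-1, so d_i1 = 41.455 cm.
m_1 = -(41.455)/57 = -0.7273.
Since 41.455 cm > 16.5 cm, the first image lies past the second lens and serves as a virtual object: d_o2 = L - d_i1 = -24.955 cm.
Lens 2: 1/d_i2 = 1/f_2 - 1/d_o2 = 1/7 - 1/(-24.955) = 0.18293 cm^-1, so d_i2 = 5.467 cm.
m_2 = -(5.467)/(-24.955) = 0.2191.
The system's lateral magnification is m_1 m_2 = (-0.7273)(0.2191) = -0.1593.

-0.159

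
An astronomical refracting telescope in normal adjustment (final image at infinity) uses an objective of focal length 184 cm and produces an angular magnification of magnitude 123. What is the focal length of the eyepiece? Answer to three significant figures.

1.50 cm

|M| = f_obj/f_eye, so f_eye = f_obj/|M| = 184/123.0 = 1.496 cm.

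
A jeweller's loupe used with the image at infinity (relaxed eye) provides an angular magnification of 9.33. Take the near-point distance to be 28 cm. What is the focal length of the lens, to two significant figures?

3.0 cm

For the image at infinity, M = D/f.
f = D/M = 28/9.33 = 3.001 cm.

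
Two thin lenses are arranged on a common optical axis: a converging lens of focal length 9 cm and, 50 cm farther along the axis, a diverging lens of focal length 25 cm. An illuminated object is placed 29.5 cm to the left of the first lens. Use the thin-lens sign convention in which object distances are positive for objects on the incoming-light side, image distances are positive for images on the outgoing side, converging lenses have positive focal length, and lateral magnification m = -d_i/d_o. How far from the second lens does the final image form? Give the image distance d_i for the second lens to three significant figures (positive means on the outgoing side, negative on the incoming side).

Applying the thin-lens equation to the first lens, 1/9 = 1/29.5 + 1/d_i1, which gives d_i1 = 12.951 cm.
That image sits 37.049 cm in front of the second lens, so d_o2 = 37.049 cm.
Applying the thin-lens equation again with f_2 = -25 cm and d_o2 = 37.049 cm gives d_i2 = -14.927 cm.

-14.9 cm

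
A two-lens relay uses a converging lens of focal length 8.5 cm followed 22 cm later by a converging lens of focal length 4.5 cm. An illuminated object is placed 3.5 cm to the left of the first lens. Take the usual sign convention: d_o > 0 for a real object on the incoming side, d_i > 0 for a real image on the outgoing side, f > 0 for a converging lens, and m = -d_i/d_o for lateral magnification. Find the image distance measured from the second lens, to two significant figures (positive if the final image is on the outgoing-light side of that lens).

5.4 cm

Applying the thin-lens equation to the first lens, 1/8.5 = 1/3.5 + 1/d_i1, which gives d_i1 = -5.950 cm.
With d_i1 < 0 the first image is virtual and lies on the object side; the object distance for lens 2 is d_o2 = 22 - (-5.950) = 27.950 cm.
Applying the thin-lens equation again with f_2 = 4.5 cm and d_o2 = 27.950 cm gives d_i2 = 5.364 cm.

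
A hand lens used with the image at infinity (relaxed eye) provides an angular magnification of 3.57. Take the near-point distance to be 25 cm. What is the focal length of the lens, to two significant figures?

For the image at infinity, M = D/f.
f = D/M = 25/3.57 = 7.003 cm.

7.0 cm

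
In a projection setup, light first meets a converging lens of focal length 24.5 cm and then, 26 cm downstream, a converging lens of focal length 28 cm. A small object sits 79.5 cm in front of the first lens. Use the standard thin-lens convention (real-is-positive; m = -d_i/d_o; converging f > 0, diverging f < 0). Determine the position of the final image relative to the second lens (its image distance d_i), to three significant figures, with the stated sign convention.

First lens: d_i1 = 1/(1/24.5 - 1/79.5) = 35.414 cm.
Since 35.414 cm > 26 cm, the first image lies past the second lens and serves as a virtual object: d_o2 = L - d_i1 = -9.414 cm.
Second lens: d_i2 = 1/(1/28 - 1/(-9.414)) = 7.045 cm.

7.05 cm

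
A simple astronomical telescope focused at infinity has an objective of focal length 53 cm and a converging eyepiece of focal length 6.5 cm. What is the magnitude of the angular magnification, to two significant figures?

8.2

|M| = f_obj/|f_eye| = 53/6.5 = 8.154.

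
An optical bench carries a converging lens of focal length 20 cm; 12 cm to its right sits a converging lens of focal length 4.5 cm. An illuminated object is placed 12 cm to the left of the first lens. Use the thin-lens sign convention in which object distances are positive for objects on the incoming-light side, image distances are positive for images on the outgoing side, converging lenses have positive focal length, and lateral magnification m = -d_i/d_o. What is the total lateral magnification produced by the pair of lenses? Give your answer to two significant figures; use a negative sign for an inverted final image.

Applying the thin-lens equation to the first lens, 1/20 = 1/12 + 1/d_i1, which gives d_i1 = -30.000 cm.
Its lateral magnification is m_1 = -d_i1/d_o1 = -(-30.000)/12 = 2.5000.
With d_i1 < 0 the first image is virtual and lies on the object side; the object distance for lens 2 is d_o2 = 12 - (-30.000) = 42.000 cm.
Applying the thin-lens equation again with f_2 = 4.5 cm and d_o2 = 42.000 cm gives d_i2 = 5.040 cm.
m_2 = -(5.040)/(42.000) = -0.1200.
Overall magnification: m = m_1 m_2 = -0.3000.

-0.30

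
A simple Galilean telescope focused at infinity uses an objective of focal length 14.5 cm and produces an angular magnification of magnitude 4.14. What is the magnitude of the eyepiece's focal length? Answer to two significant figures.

3.5 cm

|M| = f_obj/|f_eye|, so |f_eye| = f_obj/|M| = 14.5/4.14 = 3.502 cm.
(The eyepiece is diverging, so its signed focal length is -3.502 cm.)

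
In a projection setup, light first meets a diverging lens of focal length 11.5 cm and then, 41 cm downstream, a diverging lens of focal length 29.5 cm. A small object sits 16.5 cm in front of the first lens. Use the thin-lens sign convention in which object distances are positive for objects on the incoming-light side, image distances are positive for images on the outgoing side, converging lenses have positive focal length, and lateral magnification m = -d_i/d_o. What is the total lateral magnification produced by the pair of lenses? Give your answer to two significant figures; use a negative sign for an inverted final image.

0.16

Lens 1: 1/d_i1 = 1/f_1 - 1/d_o1 = 1/(-11.5) - 1/16.5 = -0.14756 cm^-1, so d_i1 = -6.777 cm.
m_1 = -(-6.777)/16.5 = 0.4107.
The intermediate image is virtual, 6.777 cm to the left of lens 1, so d_o2 = L - d_i1 = 41 - (-6.777) = 47.777 cm.
Lens 2: 1/d_i2 = 1/f_2 - 1/d_o2 = 1/(-29.5) - 1/(47.777) = -0.05483 cm^-1, so d_i2 = -18.239 cm.
m_2 = -(-18.239)/(47.777) = 0.3817.
The system's lateral magnification is m_1 m_2 = (0.4107)(0.3817) = 0.1568.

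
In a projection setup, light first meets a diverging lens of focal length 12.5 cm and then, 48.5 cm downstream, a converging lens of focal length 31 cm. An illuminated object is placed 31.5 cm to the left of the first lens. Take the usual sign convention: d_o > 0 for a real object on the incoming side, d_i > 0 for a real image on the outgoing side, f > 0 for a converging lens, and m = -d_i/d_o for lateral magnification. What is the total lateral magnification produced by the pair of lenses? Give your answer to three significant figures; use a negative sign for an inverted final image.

-0.333

First lens: d_i1 = 1/(1/(-12.5) - 1/31.5) = -8.949 cm.
m_1 = -(-8.949)/31.5 = 0.2841.
With d_i1 < 0 the first image is virtual and lies on the object side; the object distance for lens 2 is d_o2 = 48.5 - (-8.949) = 57.449 cm.
Second lens: d_i2 = 1/(1/31 - 1/(57.449)) = 67.334 cm.
m_2 = -(67.334)/(57.449) = -1.1721.
The system's lateral magnification is m_1 m_2 = (0.2841)(-1.1721) = -0.3330.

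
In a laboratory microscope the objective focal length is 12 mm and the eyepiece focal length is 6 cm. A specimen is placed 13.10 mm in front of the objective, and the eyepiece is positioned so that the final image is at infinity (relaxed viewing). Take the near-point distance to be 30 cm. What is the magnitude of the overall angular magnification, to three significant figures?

Convert to cm: f_obj = 12 mm = 1.2 cm; d_o = 13.10 mm = 1.31 cm.
Objective: 1/d_i = 1/f_obj - 1/d_o = 1/1.2 - 1/1.31 = 0.06997 cm^-1, so d_i = 14.291 cm.
m_obj = -d_i/d_o = -14.291/1.31 = -10.909.
Eyepiece angular magnification (image at infinity): M_eye = D/f_e = 30/6 = 5.000.
Overall M = m_obj x M_eye = (-10.909)(5.000) = -54.55.
|M| = 54.55.

54.5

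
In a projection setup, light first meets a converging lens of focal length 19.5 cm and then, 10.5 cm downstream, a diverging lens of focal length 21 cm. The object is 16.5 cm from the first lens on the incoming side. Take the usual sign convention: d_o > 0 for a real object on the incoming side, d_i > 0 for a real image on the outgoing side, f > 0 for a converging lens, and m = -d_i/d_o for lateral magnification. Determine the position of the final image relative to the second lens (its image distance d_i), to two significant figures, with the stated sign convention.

Applying the thin-lens equation to the first lens, 1/19.5 = 1/16.5 + 1/d_i1, which gives d_i1 = -107.250 cm.
With d_i1 < 0 the first image is virtual and lies on the object side; the object distance for lens 2 is d_o2 = 10.5 - (-107.250) = 117.750 cm.
Applying the thin-lens equation again with f_2 = -21 cm and d_o2 = 117.750 cm gives d_i2 = -17.822 cm.

-18 cm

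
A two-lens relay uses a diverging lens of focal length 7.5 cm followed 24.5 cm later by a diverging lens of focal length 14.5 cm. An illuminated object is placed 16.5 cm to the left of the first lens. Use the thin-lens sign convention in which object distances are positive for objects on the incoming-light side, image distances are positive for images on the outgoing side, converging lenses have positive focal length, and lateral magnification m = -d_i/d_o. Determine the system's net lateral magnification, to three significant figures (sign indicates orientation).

0.103

Applying the thin-lens equation to the first lens, 1/(-7.5) = 1/16.5 + 1/d_i1, which gives d_i1 = -5.156 cm.
Its lateral magnification is m_1 = -d_i1/d_o1 = -(-5.156)/16.5 = 0.3125.
The intermediate image is virtual, 5.156 cm to the left of lens 1, so d_o2 = L - d_i1 = 24.5 - (-5.156) = 29.656 cm.
Applying the thin-lens equation again with f_2 = -14.5 cm and d_o2 = 29.656 cm gives d_i2 = -9.738 cm.
m_2 = -(-9.738)/(29.656) = 0.3284.
Total m = m_1 x m_2 = (0.3125)(0.3284) = 0.1026.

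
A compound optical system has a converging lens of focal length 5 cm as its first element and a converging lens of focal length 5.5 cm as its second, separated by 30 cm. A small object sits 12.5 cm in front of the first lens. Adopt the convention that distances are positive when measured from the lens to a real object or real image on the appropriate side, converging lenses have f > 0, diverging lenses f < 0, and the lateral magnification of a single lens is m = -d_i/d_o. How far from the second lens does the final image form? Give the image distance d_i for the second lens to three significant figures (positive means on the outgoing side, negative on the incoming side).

7.37 cm

Lens 1: 1/d_i1 = 1/f_1 - 1/d_o1 = 1/5 - 1/12.5 = 0.12000 cm^-1, so d_i1 = 8.333 cm.
Object distance for lens 2: d_o2 = 30 - 8.333 = 21.667 cm.
Lens 2: 1/d_i2 = 1/f_2 - 1/d_o2 = 1/5.5 - 1/(21.667) = 0.13566 cm^-1, so d_i2 = 7.371 cm.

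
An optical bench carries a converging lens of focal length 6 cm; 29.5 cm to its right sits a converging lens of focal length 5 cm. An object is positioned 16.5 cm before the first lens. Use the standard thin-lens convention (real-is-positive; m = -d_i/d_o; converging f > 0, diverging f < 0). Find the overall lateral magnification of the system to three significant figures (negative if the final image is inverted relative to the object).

First lens: d_i1 = 1/(1/6 - 1/16.5) = 9.429 cm.
m_1 = -(9.429)/16.5 = -0.5714.
That image sits 20.071 cm in front of the second lens, so d_o2 = 20.071 cm.
Second lens: d_i2 = 1/(1/5 - 1/(20.071)) = 6.659 cm.
m_2 = -(6.659)/(20.071) = -0.3318.
The system's lateral magnification is m_1 m_2 = (-0.5714)(-0.3318) = 0.1896.

0.190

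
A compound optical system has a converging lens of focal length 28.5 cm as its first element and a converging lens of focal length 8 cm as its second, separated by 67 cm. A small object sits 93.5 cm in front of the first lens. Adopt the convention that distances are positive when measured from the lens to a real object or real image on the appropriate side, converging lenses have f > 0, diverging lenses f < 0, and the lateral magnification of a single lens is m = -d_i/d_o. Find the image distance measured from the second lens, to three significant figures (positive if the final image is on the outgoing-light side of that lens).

Applying the thin-lens equation to the first lens, 1/28.5 = 1/93.5 + 1/d_i1, which gives d_i1 = 40.996 cm.
Object distance for lens 2: d_o2 = 67 - 40.996 = 26.004 cm.
Applying the thin-lens equation again with f_2 = 8 cm and d_o2 = 26.004 cm gives d_i2 = 11.555 cm.

11.6 cm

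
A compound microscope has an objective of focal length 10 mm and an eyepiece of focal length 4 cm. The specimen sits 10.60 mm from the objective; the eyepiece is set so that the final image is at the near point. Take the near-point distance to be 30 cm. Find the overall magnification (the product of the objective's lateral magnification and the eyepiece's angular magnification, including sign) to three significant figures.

Convert to cm: f_obj = 10 mm = 1 cm; d_o = 10.60 mm = 1.06 cm.
Objective: 1/d_i = 1/f_obj - 1/d_o = 1/1 - 1/1.06 = 0.05660 cm^-1, so d_i = 17.667 cm.
m_obj = -d_i/d_o = -17.667/1.06 = -16.667.
Eyepiece angular magnification (image at near point): M_eye = 1 + D/f_e = 1 + 30/4 = 8.500.
Overall M = m_obj x M_eye = (-16.667)(8.500) = -141.67.

-142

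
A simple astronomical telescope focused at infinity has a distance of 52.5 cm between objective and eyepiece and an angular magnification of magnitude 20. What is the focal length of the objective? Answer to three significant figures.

50.0 cm

In normal adjustment the tube length equals f_obj + f_eye and |M| = f_obj/f_eye.
So f_obj = 20 f_eye and 20 f_eye + f_eye = 52.5 cm, giving f_eye = 52.5/21 = 2.500 cm and f_obj = 50.000 cm.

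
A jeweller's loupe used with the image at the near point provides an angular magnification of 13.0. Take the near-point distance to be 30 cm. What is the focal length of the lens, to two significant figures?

2.5 cm

For the image at the near point, M = 1 + D/f.
f = D/(M - 1) = 30/(13.0 - 1) = 2.500 cm.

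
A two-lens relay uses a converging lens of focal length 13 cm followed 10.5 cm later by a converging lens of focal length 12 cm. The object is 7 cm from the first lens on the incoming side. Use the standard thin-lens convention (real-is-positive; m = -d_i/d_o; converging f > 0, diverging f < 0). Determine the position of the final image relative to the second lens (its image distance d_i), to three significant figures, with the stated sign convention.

22.5 cm

Lens 1: 1/d_i1 = 1/f_1 - 1/d_o1 = 1/13 - 1/7 = -0.06593 cm^-1, so d_i1 = -15.167 cm.
The intermediate image is virtual, 15.167 cm to the left of lens 1, so d_o2 = L - d_i1 = 10.5 - (-15.167) = 25.667 cm.
Lens 2: 1/d_i2 = 1/f_2 - 1/d_o2 = 1/12 - 1/(25.667) = 0.04437 cm^-1, so d_i2 = 22.537 cm.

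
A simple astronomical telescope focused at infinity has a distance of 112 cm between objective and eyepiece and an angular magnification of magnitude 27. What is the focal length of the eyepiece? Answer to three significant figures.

In normal adjustment the tube length equals f_obj + f_eye and |M| = f_obj/f_eye.
So f_obj = 27 f_eye and 27 f_eye + f_eye = 112 cm, giving f_eye = 112/28 = 4.000 cm and f_obj = 108.000 cm.

4.00 cm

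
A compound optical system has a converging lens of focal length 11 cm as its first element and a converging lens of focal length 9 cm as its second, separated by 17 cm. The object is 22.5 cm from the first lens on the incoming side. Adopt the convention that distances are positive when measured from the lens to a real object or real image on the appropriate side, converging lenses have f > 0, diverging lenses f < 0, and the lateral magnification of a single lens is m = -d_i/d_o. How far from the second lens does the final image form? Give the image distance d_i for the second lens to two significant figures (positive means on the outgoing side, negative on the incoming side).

Applying the thin-lens equation to the first lens, 1/11 = 1/22.5 + 1/d_i1, which gives d_i1 = 21.522 cm.
Since 21.522 cm > 17 cm, the first image lies past the second lens and serves as a virtual object: d_o2 = L - d_i1 = -4.522 cm.
Applying the thin-lens equation again with f_2 = 9 cm and d_o2 = -4.522 cm gives d_i2 = 3.010 cm.

3.0 cm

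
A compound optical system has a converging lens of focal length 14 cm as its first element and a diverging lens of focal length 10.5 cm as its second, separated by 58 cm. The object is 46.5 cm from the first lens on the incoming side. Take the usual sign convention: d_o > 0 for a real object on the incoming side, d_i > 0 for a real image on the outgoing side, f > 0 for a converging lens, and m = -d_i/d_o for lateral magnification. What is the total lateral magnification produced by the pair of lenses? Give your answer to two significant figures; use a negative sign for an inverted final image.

Lens 1: 1/d_i1 = 1/f_1 - 1/d_o1 = 1/14 - 1/46.5 = 0.04992 cm^-1, so d_i1 = 20.031 cm.
m_1 = -(20.031)/46.5 = -0.4308.
The intermediate image is 20.031 cm to the right of lens 1, so d_o2 = L - d_i1 = 58 - 20.031 = 37.969 cm.
Lens 2: 1/d_i2 = 1/f_2 - 1/d_o2 = 1/(-10.5) - 1/(37.969) = -0.12158 cm^-1, so d_i2 = -8.225 cm.
m_2 = -(-8.225)/(37.969) = 0.2166.
Overall magnification: m = m_1 m_2 = -0.0933.

-0.093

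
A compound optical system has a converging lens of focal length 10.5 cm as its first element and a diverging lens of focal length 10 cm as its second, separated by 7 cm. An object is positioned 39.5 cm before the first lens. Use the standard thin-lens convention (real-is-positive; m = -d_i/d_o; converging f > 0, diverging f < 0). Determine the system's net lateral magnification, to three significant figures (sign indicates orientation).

-1.34

Lens 1: 1/d_i1 = 1/f_1 - 1/d_o1 = 1/10.5 - 1/39.5 = 0.06992 cm^-1, so d_i1 = 14.302 cm.
m_1 = -(14.302)/39.5 = -0.3621.
Since 14.302 cm > 7 cm, the first image lies past the second lens and serves as a virtual object: d_o2 = L - d_i1 = -7.302 cm.
Lens 2: 1/d_i2 = 1/f_2 - 1/d_o2 = 1/(-10) - 1/(-7.302) = 0.03695 cm^-1, so d_i2 = 27.061 cm.
m_2 = -(27.061)/(-7.302) = 3.7061.
Total m = m_1 x m_2 = (-0.3621)(3.7061) = -1.3419.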